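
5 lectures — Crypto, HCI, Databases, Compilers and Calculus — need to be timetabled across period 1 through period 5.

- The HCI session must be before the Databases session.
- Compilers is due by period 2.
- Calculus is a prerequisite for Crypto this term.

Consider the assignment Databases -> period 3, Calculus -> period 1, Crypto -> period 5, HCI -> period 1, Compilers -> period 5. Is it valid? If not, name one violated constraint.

Invalid. Compilers is due by period 2.

The HCI session must be before the Databases session — holds.
Calculus is a prerequisite for Crypto this term — holds.
Compilers is due by period 2 — violated.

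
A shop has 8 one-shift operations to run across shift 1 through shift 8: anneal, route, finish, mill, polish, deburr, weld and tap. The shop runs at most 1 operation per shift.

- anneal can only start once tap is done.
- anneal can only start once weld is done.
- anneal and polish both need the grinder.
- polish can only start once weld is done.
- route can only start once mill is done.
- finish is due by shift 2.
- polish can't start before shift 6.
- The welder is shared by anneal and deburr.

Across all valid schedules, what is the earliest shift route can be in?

Precedence pushes route to at least shift 2.
route at shift 3 is achievable: mill -> shift 2; weld -> shift 4; route -> shift 3; polish -> shift 6; anneal -> shift 7; deburr -> shift 8; tap -> shift 5; finish -> shift 1.
Nothing earlier works — the conflict and capacity constraints rule out every shift before shift 3.

shift 3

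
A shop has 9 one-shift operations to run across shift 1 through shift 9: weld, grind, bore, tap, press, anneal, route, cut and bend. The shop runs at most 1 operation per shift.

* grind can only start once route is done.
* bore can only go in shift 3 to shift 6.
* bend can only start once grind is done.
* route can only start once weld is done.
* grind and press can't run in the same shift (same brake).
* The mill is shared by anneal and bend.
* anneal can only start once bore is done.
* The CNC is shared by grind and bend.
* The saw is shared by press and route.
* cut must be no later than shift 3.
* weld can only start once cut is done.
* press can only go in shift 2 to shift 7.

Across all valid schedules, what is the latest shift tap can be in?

tap at shift 9 is achievable: cut in shift 1; grind in shift 6; tap in shift 9; anneal in shift 7; bend in shift 8; bore in shift 3; route in shift 5; press in shift 2; weld in shift 4.

shift 9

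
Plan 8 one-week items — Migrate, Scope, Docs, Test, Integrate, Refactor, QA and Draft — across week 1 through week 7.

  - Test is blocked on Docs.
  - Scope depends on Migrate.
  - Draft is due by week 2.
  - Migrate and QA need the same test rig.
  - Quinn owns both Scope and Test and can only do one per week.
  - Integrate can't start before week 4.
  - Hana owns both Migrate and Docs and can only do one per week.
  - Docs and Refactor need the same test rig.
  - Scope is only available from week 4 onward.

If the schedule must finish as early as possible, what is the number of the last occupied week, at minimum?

The precedence chain requires at least 2 distinct weeks.
Scope can't be placed before week 4, so the schedule must run through at least week 4.
4 works (last occupied week: week 4): for example Docs in week 2; Draft in week 1; Migrate in week 1; Scope in week 4; QA in week 2; Test in week 3; Refactor in week 1; Integrate in week 4.

4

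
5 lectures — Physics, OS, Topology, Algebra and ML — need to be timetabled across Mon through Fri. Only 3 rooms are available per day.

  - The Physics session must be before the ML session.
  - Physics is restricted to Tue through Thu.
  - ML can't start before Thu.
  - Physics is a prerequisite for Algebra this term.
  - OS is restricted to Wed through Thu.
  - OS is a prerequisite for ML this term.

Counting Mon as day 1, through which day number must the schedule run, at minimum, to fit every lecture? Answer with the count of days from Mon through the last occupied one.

The precedence chain requires at least 2 distinct days.
With at most 3 per day and 5 lectures, at least 2 days are needed.
ML can't be placed before Thu — that is day 4 counting from Mon — so the schedule must run through at least 4 days.
4 works (last occupied day: Thu): for example Algebra in Wed; Topology in Mon; OS in Wed; Physics in Tue; ML in Thu.

4 days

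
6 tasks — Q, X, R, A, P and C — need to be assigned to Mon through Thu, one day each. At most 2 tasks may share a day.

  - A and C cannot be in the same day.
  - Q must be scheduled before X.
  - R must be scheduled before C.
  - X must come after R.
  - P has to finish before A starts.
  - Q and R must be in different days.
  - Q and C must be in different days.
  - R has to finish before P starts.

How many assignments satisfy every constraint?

Splitting on Q: it can be Mon (1), Tue (5), Wed (4). Listing each branch's schedules as (X, R, A, P, C):
Q=Mon: (Thu,Tue,Thu,Wed,Wed) — 1.
Q=Tue: (Wed,Mon,Wed,Tue,Thu) (Wed,Mon,Thu,Tue,Wed) (Thu,Mon,Wed,Tue,Thu) (Thu,Mon,Thu,Tue,Wed) (Thu,Mon,Thu,Wed,Wed) — 5.
Q=Wed: (Thu,Mon,Wed,Tue,Tue) (Thu,Mon,Wed,Tue,Thu) (Thu,Mon,Thu,Tue,Tue) (Thu,Mon,Thu,Wed,Tue) — 4.
Summing: 1 + 5 + 4 = 10.

10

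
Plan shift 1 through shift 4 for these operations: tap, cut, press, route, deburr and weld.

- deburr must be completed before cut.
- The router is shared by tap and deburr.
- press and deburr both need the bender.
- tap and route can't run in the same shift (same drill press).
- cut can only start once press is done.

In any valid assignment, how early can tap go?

tap at shift 1 is achievable: tap=shift 1; press=shift 1; cut=shift 3; deburr=shift 2; weld=shift 1; route=shift 2.

shift 1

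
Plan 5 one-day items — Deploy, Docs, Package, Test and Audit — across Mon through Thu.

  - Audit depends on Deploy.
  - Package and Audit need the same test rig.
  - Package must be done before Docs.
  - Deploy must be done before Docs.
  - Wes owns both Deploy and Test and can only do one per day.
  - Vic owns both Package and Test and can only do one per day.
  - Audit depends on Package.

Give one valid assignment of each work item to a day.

Audit in Tue, Docs in Tue, Deploy in Mon, Package in Mon, Test in Tue

Checking: Package(Mon) before Docs(Tue); Deploy(Mon) before Audit(Tue); Deploy(Mon) before Docs(Tue); Package(Mon) before Audit(Tue); Deploy(Mon) != Test(Tue); Package(Mon) != Audit(Tue); Package(Mon) != Test(Tue).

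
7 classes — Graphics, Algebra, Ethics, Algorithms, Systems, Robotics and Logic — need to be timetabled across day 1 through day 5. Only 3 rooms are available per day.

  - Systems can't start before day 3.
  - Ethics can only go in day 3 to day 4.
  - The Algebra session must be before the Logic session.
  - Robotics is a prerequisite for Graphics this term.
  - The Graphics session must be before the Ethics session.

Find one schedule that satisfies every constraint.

Algorithms in day 1; Graphics in day 2; Logic in day 2; Systems in day 3; Ethics in day 3; Algebra in day 1; Robotics in day 1

Checking: Robotics(day 1) before Graphics(day 2); Algebra(day 1) before Logic(day 2); Graphics(day 2) before Ethics(day 3); Systems=day 3 in [day 3,day 5]; Ethics=day 3 in [day 3,day 4]; max 3 per day (cap 3).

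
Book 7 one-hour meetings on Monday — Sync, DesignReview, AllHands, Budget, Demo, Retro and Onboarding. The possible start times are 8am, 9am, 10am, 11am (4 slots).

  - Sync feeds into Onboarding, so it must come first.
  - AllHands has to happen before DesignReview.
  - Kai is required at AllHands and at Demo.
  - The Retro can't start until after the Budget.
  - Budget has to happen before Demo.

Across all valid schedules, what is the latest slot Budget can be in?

Downstream work caps Budget at 10am.
Budget at 10am is achievable: Retro=11am, Sync=8am, AllHands=8am, DesignReview=9am, Budget=10am, Onboarding=9am, Demo=11am.

10am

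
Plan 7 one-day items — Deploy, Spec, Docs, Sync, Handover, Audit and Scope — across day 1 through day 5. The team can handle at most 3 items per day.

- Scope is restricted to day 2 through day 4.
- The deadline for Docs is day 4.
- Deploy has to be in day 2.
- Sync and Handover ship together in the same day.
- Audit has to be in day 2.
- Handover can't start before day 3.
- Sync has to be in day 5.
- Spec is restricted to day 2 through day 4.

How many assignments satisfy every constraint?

Splitting on Spec: it can be day 2 (6), day 3 (11), day 4 (11). Listing each branch's schedules as (Deploy, Docs, Sync, Handover, Audit, Scope) by day number:
Spec=day 2: (2,1,5,5,2,3) (2,1,5,5,2,4) (2,3,5,5,2,3) (2,3,5,5,2,4) (2,4,5,5,2,3) (2,4,5,5,2,4) — 6.
Spec=day 3: (2,1,5,5,2,2) (2,1,5,5,2,3) (2,1,5,5,2,4) (2,2,5,5,2,3) (2,2,5,5,2,4) (2,3,5,5,2,2) (2,3,5,5,2,3) (2,3,5,5,2,4) (2,4,5,5,2,2) (2,4,5,5,2,3) (2,4,5,5,2,4) — 11.
Spec=day 4: (2,1,5,5,2,2) (2,1,5,5,2,3) (2,1,5,5,2,4) (2,2,5,5,2,3) (2,2,5,5,2,4) (2,3,5,5,2,2) (2,3,5,5,2,3) (2,3,5,5,2,4) (2,4,5,5,2,2) (2,4,5,5,2,3) (2,4,5,5,2,4) — 11.
Summing: 6 + 11 + 11 = 28.

28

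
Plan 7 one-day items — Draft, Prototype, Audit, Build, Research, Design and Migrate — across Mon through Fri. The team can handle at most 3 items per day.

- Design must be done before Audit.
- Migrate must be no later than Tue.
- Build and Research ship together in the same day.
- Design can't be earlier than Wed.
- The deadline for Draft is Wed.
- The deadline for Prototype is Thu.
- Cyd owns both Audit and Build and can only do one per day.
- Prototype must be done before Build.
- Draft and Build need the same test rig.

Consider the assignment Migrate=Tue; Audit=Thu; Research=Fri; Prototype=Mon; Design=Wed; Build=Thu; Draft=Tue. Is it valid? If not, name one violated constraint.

Cyd owns both Audit and Build and can only do one per day — violated.
The deadline for Prototype is Thu — holds.
Prototype must be done before Build — holds.
Build and Research ship together in the same day — violated.
Design can't be earlier than Wed — holds.
The deadline for Draft is Wed — holds.
Migrate must be no later than Tue — holds.
The team can handle at most 3 items per day — holds.
Draft and Build need the same test rig — holds.
Design must be done before Audit — holds.

No — it violates: Cyd owns both Audit and Build and can only do one per day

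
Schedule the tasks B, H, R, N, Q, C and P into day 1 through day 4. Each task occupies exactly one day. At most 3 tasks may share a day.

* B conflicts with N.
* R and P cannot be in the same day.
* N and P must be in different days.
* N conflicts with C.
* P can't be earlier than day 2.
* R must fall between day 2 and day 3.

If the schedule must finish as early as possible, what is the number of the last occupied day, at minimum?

day 3

With at most 3 per day and 7 tasks, at least 3 days are needed.
R can't be placed before day 2, so the schedule must run through at least day 2.
3 works (last occupied day: day 3): for example Q -> day 1, H -> day 1, R -> day 2, N -> day 2, B -> day 1, C -> day 3, P -> day 3.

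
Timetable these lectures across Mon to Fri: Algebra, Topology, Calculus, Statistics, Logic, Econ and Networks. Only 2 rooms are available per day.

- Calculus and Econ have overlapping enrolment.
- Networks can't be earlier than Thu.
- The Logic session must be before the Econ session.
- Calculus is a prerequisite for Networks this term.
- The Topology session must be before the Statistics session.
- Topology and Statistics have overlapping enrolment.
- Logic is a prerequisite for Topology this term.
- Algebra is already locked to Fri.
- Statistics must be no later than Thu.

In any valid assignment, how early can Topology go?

Tue

Precedence pushes Topology to at least Tue; downstream work caps Topology at Wed.
Topology at Tue is achievable: Calculus=Mon, Econ=Tue, Networks=Thu, Algebra=Fri, Logic=Mon, Statistics=Wed, Topology=Tue.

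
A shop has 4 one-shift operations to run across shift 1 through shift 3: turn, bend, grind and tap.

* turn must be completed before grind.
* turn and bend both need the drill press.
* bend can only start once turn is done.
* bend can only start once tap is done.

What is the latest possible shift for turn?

shift 2

Downstream work caps turn at shift 2.
turn at shift 2 is achievable: tap in shift 1; bend in shift 3; grind in shift 3; turn in shift 2.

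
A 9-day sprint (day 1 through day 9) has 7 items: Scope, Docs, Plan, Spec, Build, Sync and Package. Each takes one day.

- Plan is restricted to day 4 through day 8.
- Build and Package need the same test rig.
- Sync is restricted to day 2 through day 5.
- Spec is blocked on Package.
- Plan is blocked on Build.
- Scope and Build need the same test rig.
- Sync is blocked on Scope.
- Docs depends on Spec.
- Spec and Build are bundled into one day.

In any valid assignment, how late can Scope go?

Downstream work caps Scope at day 4.
Scope at day 4 is achievable: Docs in day 3, Plan in day 4, Package in day 1, Build in day 2, Scope in day 4, Spec in day 2, Sync in day 5.

day 4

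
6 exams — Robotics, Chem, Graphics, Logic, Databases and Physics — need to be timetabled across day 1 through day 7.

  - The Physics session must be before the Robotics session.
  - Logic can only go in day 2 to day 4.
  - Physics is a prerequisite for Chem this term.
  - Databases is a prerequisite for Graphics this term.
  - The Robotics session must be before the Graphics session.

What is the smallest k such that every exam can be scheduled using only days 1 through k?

3

The precedence chain requires at least 3 distinct days.
3 works (last occupied day: day 3): for example Chem in day 2, Logic in day 2, Physics in day 1, Robotics in day 2, Graphics in day 3, Databases in day 1.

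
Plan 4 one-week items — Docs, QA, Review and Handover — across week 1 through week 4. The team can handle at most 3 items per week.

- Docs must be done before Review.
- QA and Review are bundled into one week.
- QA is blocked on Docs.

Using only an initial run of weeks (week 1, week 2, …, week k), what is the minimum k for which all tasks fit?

2 weeks

The precedence chain requires at least 2 distinct weeks.
With at most 3 per week and 4 tasks, at least 2 weeks are needed.
2 works (last occupied week: week 2): for example Review in week 2; Docs in week 1; QA in week 2; Handover in week 1.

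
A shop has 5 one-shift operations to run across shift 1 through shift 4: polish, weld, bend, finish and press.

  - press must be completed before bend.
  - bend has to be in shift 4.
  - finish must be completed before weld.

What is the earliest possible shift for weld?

Precedence pushes weld to at least shift 2.
weld at shift 2 is achievable: polish -> shift 1; bend -> shift 4; weld -> shift 2; press -> shift 1; finish -> shift 1.

shift 2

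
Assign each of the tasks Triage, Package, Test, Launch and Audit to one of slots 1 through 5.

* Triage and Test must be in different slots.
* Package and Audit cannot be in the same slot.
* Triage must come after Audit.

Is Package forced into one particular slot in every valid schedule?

No

Package can be 1 (e.g. Audit=2, Triage=3, Launch=1, Test=1, Package=1) or 2 (e.g. Test=1, Package=2, Launch=1, Audit=1, Triage=2).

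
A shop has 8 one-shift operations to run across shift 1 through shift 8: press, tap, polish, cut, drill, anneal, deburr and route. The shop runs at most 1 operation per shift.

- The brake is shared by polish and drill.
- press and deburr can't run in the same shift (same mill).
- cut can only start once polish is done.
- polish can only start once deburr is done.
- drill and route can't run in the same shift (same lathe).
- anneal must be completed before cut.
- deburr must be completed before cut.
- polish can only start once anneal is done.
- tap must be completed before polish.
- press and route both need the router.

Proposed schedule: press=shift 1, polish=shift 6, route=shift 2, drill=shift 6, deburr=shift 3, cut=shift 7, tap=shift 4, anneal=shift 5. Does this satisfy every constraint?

Invalid. The brake is shared by polish and drill.

tap must be completed before polish — holds.
The brake is shared by polish and drill — violated.
drill and route can't run in the same shift (same lathe) — holds.
press and route both need the router — holds.
The shop runs at most 1 operation per shift — violated.
anneal must be completed before cut — holds.
deburr must be completed before cut — holds.
polish can only start once deburr is done — holds.
cut can only start once polish is done — holds.
polish can only start once anneal is done — holds.
press and deburr can't run in the same shift (same mill) — holds.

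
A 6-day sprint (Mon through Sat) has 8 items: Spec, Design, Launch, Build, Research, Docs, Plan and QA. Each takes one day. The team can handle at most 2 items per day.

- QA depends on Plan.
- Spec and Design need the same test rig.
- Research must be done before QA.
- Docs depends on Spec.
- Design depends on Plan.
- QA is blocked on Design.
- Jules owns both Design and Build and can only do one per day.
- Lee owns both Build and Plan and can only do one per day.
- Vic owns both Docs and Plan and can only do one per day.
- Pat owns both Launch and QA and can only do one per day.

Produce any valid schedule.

Build in Thu; Research in Tue; QA in Wed; Docs in Wed; Design in Tue; Launch in Thu; Plan in Mon; Spec in Mon

Checking: Research(Tue) before QA(Wed); Plan(Mon) before Design(Tue); Plan(Mon) before QA(Wed); Design(Tue) before QA(Wed); Spec(Mon) before Docs(Wed); Design(Tue) != Build(Thu); Spec(Mon) != Design(Tue); Build(Thu) != Plan(Mon); Launch(Thu) != QA(Wed); Docs(Wed) != Plan(Mon); max 2 per day (cap 2).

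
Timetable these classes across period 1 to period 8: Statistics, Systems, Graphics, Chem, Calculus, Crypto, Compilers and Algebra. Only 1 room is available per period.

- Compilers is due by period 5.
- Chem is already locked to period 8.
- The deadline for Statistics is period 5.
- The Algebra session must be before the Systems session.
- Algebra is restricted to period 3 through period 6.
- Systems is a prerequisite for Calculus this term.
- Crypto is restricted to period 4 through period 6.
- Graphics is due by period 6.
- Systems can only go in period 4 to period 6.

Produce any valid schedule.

Crypto=period 5; Chem=period 8; Graphics=period 6; Algebra=period 3; Compilers=period 2; Calculus=period 7; Statistics=period 1; Systems=period 4

Checking: Algebra(period 3) before Systems(period 4); Systems(period 4) before Calculus(period 7); Systems=period 4 in [period 4,period 6]; Crypto=period 5 in [period 4,period 6]; Algebra=period 3 in [period 3,period 6]; Graphics=period 6 in [period 1,period 6]; Statistics=period 1 in [period 1,period 5]; Compilers=period 2 in [period 1,period 5]; Chem=period 8 in [period 8,period 8]; max 1 per period (cap 1).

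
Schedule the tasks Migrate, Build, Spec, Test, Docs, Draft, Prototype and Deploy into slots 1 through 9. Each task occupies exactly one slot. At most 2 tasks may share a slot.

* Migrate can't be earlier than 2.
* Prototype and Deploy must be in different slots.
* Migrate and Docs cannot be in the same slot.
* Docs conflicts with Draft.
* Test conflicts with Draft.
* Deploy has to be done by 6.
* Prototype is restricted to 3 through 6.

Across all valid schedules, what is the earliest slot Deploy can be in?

Deploy's own window allows nothing later than 6.
Deploy at 1 is achievable: Draft -> 5; Prototype -> 3; Migrate -> 2; Spec -> 2; Deploy -> 1; Test -> 3; Build -> 1; Docs -> 4.

1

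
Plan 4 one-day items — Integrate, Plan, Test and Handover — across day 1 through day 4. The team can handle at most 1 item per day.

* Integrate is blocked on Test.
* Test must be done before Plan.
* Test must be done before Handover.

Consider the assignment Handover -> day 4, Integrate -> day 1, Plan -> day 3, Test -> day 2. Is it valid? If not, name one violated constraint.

Integrate is blocked on Test — violated.
The team can handle at most 1 item per day — holds.
Test must be done before Plan — holds.
Test must be done before Handover — holds.

Invalid. Integrate is blocked on Test.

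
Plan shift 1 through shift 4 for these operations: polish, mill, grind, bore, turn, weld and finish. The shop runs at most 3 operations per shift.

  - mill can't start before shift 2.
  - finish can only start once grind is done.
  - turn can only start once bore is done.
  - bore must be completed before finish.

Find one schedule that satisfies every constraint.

turn -> shift 2; bore -> shift 1; weld -> shift 3; mill -> shift 2; grind -> shift 1; finish -> shift 2; polish -> shift 1

Checking: grind(shift 1) before finish(shift 2); bore(shift 1) before finish(shift 2); bore(shift 1) before turn(shift 2); mill=shift 2 in [shift 2,shift 4]; max 3 per shift (cap 3).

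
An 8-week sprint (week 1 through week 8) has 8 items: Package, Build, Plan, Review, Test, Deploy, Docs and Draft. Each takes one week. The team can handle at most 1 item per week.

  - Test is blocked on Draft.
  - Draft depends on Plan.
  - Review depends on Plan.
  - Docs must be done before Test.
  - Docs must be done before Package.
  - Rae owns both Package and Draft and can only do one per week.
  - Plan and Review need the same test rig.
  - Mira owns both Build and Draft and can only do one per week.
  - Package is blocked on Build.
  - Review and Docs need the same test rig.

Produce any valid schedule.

Review=week 7; Package=week 3; Draft=week 5; Test=week 6; Plan=week 4; Docs=week 1; Build=week 2; Deploy=week 8

Checking: Docs(week 1) before Test(week 6); Build(week 2) before Package(week 3); Plan(week 4) before Draft(week 5); Draft(week 5) before Test(week 6); Docs(week 1) before Package(week 3); Plan(week 4) before Review(week 7); Plan(week 4) != Review(week 7); Package(week 3) != Draft(week 5); Review(week 7) != Docs(week 1); Build(week 2) != Draft(week 5); max 1 per week (cap 1).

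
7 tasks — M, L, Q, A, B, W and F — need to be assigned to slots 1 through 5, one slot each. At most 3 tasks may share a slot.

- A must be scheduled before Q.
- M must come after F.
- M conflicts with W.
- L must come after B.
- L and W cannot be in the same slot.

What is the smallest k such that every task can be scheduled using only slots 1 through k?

3 slots

The precedence chain requires at least 2 distinct slots.
With at most 3 per slot and 7 tasks, at least 3 slots are needed.
3 works (last occupied slot: 3): for example M -> 2, B -> 1, A -> 1, F -> 1, W -> 3, L -> 2, Q -> 2.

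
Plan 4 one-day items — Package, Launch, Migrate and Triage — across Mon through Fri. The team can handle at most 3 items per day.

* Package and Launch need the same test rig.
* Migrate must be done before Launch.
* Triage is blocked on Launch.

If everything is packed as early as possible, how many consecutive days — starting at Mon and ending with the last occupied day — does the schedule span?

3 days

The precedence chain requires at least 3 distinct days.
With at most 3 per day and 4 work items, at least 2 days are needed.
3 works (last occupied day: Wed): for example Migrate=Mon, Triage=Wed, Package=Mon, Launch=Tue.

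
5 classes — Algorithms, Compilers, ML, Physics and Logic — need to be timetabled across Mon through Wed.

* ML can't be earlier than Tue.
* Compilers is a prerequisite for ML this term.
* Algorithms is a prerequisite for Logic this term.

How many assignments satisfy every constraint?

Splitting on Algorithms: it can be Mon (18), Tue (9). Listing each branch's schedules as (Compilers, ML, Physics, Logic):
Algorithms=Mon: (Mon,Tue,Mon,Tue) (Mon,Tue,Mon,Wed) (Mon,Tue,Tue,Tue) (Mon,Tue,Tue,Wed) (Mon,Tue,Wed,Tue) (Mon,Tue,Wed,Wed) (Mon,Wed,Mon,Tue) (Mon,Wed,Mon,Wed) (Mon,Wed,Tue,Tue) (Mon,Wed,Tue,Wed) (Mon,Wed,Wed,Tue) (Mon,Wed,Wed,Wed) (Tue,Wed,Mon,Tue) (Tue,Wed,Mon,Wed) (Tue,Wed,Tue,Tue) (Tue,Wed,Tue,Wed) (Tue,Wed,Wed,Tue) (Tue,Wed,Wed,Wed) — 18.
Algorithms=Tue: (Mon,Tue,Mon,Wed) (Mon,Tue,Tue,Wed) (Mon,Tue,Wed,Wed) (Mon,Wed,Mon,Wed) (Mon,Wed,Tue,Wed) (Mon,Wed,Wed,Wed) (Tue,Wed,Mon,Wed) (Tue,Wed,Tue,Wed) (Tue,Wed,Wed,Wed) — 9.
Summing: 18 + 9 = 27.

27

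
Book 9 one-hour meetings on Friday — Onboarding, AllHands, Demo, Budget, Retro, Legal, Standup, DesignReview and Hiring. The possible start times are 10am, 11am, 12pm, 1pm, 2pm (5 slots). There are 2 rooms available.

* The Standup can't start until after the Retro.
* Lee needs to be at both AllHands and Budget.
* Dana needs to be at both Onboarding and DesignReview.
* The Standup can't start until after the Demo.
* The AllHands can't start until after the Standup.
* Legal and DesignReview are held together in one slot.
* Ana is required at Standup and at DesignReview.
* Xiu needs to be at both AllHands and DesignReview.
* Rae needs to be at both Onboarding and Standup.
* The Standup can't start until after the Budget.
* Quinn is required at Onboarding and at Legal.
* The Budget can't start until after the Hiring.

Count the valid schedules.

10

Splitting on Onboarding: it can be 1pm (2), 2pm (8). Listing each branch's schedules as (AllHands, Demo, Budget, Retro, Legal, Standup, DesignReview, Hiring):
Onboarding=1pm: (1pm,10am,11am,11am,2pm,12pm,2pm,10am) (1pm,11am,11am,10am,2pm,12pm,2pm,10am) — 2.
Onboarding=2pm: (2pm,10am,11am,11am,12pm,1pm,12pm,10am) (2pm,10am,11am,11am,1pm,12pm,1pm,10am) (2pm,10am,12pm,12pm,11am,1pm,11am,10am) (2pm,11am,11am,10am,12pm,1pm,12pm,10am) (2pm,11am,11am,10am,1pm,12pm,1pm,10am) (2pm,11am,12pm,12pm,10am,1pm,10am,11am) (2pm,12pm,12pm,10am,11am,1pm,11am,10am) (2pm,12pm,12pm,11am,10am,1pm,10am,11am) — 8.
Summing: 2 + 8 = 10.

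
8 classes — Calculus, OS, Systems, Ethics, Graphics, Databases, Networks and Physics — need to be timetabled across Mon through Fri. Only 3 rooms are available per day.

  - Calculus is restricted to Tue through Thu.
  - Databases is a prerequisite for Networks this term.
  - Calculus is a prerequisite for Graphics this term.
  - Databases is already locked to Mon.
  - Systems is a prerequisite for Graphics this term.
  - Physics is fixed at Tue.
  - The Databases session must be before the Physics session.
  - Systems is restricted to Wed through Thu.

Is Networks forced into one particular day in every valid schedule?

Networks can be Tue (e.g. OS in Mon; Networks in Tue; Graphics in Thu; Systems in Wed; Calculus in Tue; Ethics in Mon; Physics in Tue; Databases in Mon) or Wed (e.g. Databases -> Mon, Physics -> Tue, Calculus -> Tue, Systems -> Wed, Graphics -> Thu, Networks -> Wed, Ethics -> Mon, OS -> Mon).

No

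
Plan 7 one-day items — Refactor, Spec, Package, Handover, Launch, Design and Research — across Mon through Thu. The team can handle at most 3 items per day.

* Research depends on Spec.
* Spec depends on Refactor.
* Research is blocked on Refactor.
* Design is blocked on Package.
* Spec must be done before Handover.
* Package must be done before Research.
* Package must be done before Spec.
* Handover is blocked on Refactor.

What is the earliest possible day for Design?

Tue

Precedence pushes Design to at least Tue.
Design at Tue is achievable: Refactor=Mon; Design=Tue; Research=Wed; Launch=Mon; Spec=Tue; Package=Mon; Handover=Wed.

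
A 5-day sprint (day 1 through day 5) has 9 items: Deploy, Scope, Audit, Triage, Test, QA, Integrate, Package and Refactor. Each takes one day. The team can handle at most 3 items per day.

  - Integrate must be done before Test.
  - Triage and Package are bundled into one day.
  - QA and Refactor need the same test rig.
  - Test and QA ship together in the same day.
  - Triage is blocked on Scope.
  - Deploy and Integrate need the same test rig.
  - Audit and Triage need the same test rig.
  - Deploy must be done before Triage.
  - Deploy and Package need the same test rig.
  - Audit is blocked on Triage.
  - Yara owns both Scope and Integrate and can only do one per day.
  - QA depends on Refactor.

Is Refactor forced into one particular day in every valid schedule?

No

Refactor can be day 1 (e.g. Deploy in day 1, Test in day 3, QA in day 3, Audit in day 3, Triage in day 2, Scope in day 1, Integrate in day 2, Package in day 2, Refactor in day 1) or day 2 (e.g. Deploy=day 1; Triage=day 2; Integrate=day 3; Refactor=day 2; Test=day 4; Scope=day 1; QA=day 4; Package=day 2; Audit=day 3).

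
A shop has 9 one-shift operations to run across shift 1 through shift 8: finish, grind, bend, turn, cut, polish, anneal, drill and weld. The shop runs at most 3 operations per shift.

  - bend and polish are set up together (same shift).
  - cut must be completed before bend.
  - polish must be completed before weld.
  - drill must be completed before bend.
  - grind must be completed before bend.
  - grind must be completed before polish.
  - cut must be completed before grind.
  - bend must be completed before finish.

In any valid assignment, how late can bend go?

shift 7

Precedence pushes bend to at least shift 3; downstream work caps bend at shift 7.
bend at shift 7 is achievable: grind=shift 2, drill=shift 1, finish=shift 8, anneal=shift 2, polish=shift 7, bend=shift 7, weld=shift 8, cut=shift 1, turn=shift 1.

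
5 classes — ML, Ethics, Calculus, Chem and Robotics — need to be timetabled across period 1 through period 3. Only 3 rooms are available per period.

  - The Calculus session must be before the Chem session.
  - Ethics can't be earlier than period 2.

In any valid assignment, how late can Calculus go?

Downstream work caps Calculus at period 2.
Calculus at period 2 is achievable: Robotics=period 1, Ethics=period 2, Calculus=period 2, ML=period 1, Chem=period 3.

period 2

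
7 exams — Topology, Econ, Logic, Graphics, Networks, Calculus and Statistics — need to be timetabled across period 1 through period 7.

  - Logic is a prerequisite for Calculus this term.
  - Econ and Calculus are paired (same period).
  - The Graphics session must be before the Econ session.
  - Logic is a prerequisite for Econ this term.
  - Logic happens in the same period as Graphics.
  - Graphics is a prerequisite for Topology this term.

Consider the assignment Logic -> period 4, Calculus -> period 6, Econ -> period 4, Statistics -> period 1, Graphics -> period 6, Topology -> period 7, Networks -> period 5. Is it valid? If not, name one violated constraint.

No — it violates: The Graphics session must be before the Econ session

Graphics is a prerequisite for Topology this term — holds.
Econ and Calculus are paired (same period) — violated.
Logic happens in the same period as Graphics — violated.
The Graphics session must be before the Econ session — violated.
Logic is a prerequisite for Econ this term — violated.
Logic is a prerequisite for Calculus this term — holds.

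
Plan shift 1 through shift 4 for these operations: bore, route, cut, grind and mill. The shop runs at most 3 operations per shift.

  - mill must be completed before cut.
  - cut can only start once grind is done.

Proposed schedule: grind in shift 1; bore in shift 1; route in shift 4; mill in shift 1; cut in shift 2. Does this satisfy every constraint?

mill must be completed before cut — holds.
The shop runs at most 3 operations per shift — holds.
cut can only start once grind is done — holds.

Yes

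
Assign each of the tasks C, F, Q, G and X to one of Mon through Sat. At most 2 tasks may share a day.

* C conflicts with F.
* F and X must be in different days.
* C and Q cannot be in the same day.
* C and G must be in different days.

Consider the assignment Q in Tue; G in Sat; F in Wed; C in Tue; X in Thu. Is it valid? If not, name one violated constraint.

No. C and Q cannot be in the same day is not satisfied.

C and G must be in different days — holds.
F and X must be in different days — holds.
At most 2 tasks may share a day — holds.
C and Q cannot be in the same day — violated.
C conflicts with F — holds.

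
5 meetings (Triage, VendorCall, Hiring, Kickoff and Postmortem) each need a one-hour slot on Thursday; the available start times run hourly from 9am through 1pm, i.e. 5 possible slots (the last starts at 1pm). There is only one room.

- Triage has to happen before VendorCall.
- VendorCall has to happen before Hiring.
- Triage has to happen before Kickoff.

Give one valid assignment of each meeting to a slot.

VendorCall in 10am; Triage in 9am; Hiring in 11am; Postmortem in 1pm; Kickoff in 12pm

Checking: VendorCall(10am) before Hiring(11am); Triage(9am) before VendorCall(10am); Triage(9am) before Kickoff(12pm); max 1 per slot (cap 1).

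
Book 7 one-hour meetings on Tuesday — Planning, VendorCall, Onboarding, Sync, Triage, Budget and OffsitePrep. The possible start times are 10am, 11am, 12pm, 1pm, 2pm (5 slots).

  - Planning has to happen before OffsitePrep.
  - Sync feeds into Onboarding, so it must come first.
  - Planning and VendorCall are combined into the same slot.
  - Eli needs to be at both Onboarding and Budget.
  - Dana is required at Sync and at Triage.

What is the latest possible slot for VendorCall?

VendorCall must be in the same slot as Planning, which can't be after 1pm, so VendorCall is at most 1pm.
VendorCall at 1pm is achievable: Planning in 1pm; OffsitePrep in 2pm; Budget in 10am; Sync in 10am; Onboarding in 11am; Triage in 11am; VendorCall in 1pm.

1pm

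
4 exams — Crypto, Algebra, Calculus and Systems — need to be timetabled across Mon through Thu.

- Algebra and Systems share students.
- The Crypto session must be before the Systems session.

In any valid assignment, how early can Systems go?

Precedence pushes Systems to at least Tue.
Systems at Tue is achievable: Algebra in Mon; Systems in Tue; Calculus in Mon; Crypto in Mon.

Tue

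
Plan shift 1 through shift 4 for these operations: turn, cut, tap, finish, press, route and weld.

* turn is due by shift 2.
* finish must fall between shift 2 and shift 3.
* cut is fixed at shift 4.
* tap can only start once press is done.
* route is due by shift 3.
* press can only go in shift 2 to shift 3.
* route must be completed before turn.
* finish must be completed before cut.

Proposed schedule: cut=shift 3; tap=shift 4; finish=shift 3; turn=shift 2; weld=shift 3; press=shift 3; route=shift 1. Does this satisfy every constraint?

cut is fixed at shift 4 — violated.
tap can only start once press is done — holds.
finish must fall between shift 2 and shift 3 — holds.
route must be completed before turn — holds.
route is due by shift 3 — holds.
finish must be completed before cut — violated.
turn is due by shift 2 — holds.
press can only go in shift 2 to shift 3 — holds.

No — it violates: cut is fixed at shift 4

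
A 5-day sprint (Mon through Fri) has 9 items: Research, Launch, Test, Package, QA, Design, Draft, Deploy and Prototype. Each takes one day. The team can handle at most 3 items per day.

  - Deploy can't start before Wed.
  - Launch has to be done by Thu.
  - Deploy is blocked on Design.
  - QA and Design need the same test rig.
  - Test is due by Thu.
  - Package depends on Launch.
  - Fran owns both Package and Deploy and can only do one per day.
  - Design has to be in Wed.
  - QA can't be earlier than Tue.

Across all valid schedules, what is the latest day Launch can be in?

Launch's own window allows nothing later than Thu.
Launch at Thu is achievable: Research -> Mon, Design -> Wed, Deploy -> Thu, Launch -> Thu, Draft -> Mon, QA -> Tue, Test -> Mon, Prototype -> Tue, Package -> Fri.

Thu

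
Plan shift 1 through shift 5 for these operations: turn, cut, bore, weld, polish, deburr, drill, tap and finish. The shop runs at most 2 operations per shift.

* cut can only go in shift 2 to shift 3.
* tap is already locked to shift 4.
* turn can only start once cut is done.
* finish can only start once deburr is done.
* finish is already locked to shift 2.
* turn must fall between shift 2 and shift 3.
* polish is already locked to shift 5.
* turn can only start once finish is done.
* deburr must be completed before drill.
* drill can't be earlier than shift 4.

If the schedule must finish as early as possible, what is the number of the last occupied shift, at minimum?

shift 5

The precedence chain requires at least 3 distinct shifts.
With at most 2 per shift and 9 operations, at least 5 shifts are needed.
polish can't be placed before shift 5, so the schedule must run through at least shift 5.
5 works (last occupied shift: shift 5): for example deburr=shift 1, drill=shift 4, cut=shift 2, turn=shift 3, tap=shift 4, polish=shift 5, bore=shift 1, finish=shift 2, weld=shift 3.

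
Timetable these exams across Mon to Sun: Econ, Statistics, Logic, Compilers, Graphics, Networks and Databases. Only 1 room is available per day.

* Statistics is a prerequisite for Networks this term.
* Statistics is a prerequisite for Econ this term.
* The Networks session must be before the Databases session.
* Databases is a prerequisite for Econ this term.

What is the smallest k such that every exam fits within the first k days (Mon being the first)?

The precedence chain requires at least 4 distinct days.
With at most 1 per day and 7 exams, at least 7 days are needed.
7 works (last occupied day: Sun): for example Databases -> Wed, Logic -> Fri, Graphics -> Sun, Econ -> Thu, Statistics -> Mon, Networks -> Tue, Compilers -> Sat.

7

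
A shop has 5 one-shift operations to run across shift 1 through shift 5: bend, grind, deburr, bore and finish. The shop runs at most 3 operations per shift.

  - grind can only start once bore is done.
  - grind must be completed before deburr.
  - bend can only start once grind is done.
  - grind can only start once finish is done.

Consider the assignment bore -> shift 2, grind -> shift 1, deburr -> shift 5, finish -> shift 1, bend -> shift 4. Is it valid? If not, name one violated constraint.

The shop runs at most 3 operations per shift — holds.
grind must be completed before deburr — holds.
grind can only start once bore is done — violated.
grind can only start once finish is done — violated.
bend can only start once grind is done — holds.

No. grind can only start once bore is done is not satisfied.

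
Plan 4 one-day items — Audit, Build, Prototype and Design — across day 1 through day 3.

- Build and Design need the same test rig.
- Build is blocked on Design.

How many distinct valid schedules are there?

Splitting on Audit: it can be day 1 (9), day 2 (9), day 3 (9). Listing each branch's schedules as (Build, Prototype, Design) by day number:
Audit=day 1: (2,1,1) (2,2,1) (2,3,1) (3,1,1) (3,1,2) (3,2,1) (3,2,2) (3,3,1) (3,3,2) — 9.
Audit=day 2: (2,1,1) (2,2,1) (2,3,1) (3,1,1) (3,1,2) (3,2,1) (3,2,2) (3,3,1) (3,3,2) — 9.
Audit=day 3: (2,1,1) (2,2,1) (2,3,1) (3,1,1) (3,1,2) (3,2,1) (3,2,2) (3,3,1) (3,3,2) — 9.
Summing: 9 + 9 + 9 = 27.

27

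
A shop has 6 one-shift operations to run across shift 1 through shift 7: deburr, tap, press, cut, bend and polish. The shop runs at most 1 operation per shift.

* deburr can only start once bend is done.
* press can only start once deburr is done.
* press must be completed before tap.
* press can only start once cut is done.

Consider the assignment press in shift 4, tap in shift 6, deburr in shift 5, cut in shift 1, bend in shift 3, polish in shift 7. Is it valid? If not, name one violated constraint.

Invalid. press can only start once deburr is done.

deburr can only start once bend is done — holds.
press must be completed before tap — holds.
press can only start once cut is done — holds.
press can only start once deburr is done — violated.
The shop runs at most 1 operation per shift — holds.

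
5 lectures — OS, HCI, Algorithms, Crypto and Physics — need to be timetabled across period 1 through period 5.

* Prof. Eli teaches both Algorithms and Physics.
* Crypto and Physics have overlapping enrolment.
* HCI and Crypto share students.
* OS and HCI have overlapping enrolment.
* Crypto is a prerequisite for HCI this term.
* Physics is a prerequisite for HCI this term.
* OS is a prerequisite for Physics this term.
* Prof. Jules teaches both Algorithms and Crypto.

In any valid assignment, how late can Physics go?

period 4

Precedence pushes Physics to at least period 2; downstream work caps Physics at period 4.
Physics at period 4 is achievable: Algorithms -> period 2, Crypto -> period 1, HCI -> period 5, OS -> period 1, Physics -> period 4.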